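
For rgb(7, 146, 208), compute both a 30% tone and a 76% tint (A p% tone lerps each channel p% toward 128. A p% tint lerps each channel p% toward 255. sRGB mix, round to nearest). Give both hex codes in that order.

#2B8DB8, #C3E5F4

30% tone:
  R: 7 + 0.3×(128−7) = 7 + 36.3 = 43.3 → 43
  G: 146 + 0.3×(128−146) = 146 − 5.4 = 140.6 → 141
  B: 208 − 24 = 184 → 184
  → #2B8DB8
76% tint:
  R: 7 + 188.48 = 195.48 → 195
  G: 146 + 0.76×(255−146) = 146 + 82.84 = 228.84 → 229
  B: 208 + 0.76×(255−208) = 208 + 35.72 = 243.72 → 244
  → #C3E5F4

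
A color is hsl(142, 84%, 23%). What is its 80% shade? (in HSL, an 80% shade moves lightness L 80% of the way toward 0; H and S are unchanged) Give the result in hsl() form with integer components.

L moves 80% from 23 toward 0: 23 − 18.4 = 4.6 → 5.
H and S are unchanged.

hsl(142, 84%, 5%)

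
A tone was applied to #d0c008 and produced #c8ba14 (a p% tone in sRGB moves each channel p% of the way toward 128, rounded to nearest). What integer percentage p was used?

10%

#d0c008 is rgb(208, 192, 8); #c8ba14 is rgb(200, 186, 20).
On the B channel (widest range): 20 ≈ 8 + (p/100)(128 − 8), so p ≈ 100×(20 − 8)/(128 − 8) = 1200/120 = 10.00.
p = 10 reproduces all three channels after rounding.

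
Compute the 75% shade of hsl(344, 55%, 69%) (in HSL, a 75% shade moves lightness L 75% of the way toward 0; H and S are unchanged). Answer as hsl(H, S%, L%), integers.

L moves 75% from 69 toward 0: 69 − 51.75 = 17.25 → 17.
H and S are unchanged.

hsl(344, 55%, 17%)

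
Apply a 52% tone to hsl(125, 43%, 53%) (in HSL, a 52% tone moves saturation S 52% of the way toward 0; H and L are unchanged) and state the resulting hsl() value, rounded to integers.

S moves 52% from 43 toward 0: 43 − 22.36 = 20.64 → 21.
H and L are unchanged.

hsl(125, 21%, 53%)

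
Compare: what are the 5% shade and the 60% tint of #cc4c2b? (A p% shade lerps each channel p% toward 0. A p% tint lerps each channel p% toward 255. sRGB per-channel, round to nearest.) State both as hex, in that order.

#c24829, #ebb7aa

#cc4c2b is rgb(204, 76, 43).
5% shade:
  R: 204 − 10.2 = 193.8 → 194
  G: 76 − 3.8 = 72.2 → 72
  B: 43 − 2.15 = 40.85 → 41
  → #c24829
60% tint:
  R: 204 + 30.6 = 234.6 → 235
  G: 76 + 0.6×(255−76) = 76 + 107.4 = 183.4 → 183
  B: 43 + 127.2 = 170.2 → 170
  → #ebb7aa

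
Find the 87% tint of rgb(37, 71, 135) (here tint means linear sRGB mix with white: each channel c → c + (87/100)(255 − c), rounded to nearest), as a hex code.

An 87% tint moves each channel 87% toward 255:
  R: 37 + 189.66 = 226.66 → 227
  G: 71 + 160.08 = 231.08 → 231
  B: 135 + 0.87×(255−135) = 135 + 104.4 = 239.4 → 239
rgb(227, 231, 239) = #e3e7ef.

#e3e7ef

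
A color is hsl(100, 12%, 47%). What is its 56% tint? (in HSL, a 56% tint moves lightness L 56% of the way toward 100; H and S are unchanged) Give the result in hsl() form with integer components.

hsl(100, 12%, 77%)

L moves 56% from 47 toward 100: 47 + 29.68 = 76.68 → 77.
H and S are unchanged.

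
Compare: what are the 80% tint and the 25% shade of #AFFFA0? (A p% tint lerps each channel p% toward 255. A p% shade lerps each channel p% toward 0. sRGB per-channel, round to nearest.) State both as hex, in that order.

#AFFFA0 is rgb(175, 255, 160).
80% tint:
  R: 175 + 0.8×(255−175) = 175 + 64 = 239 → 239
  G: 255 + 0 = 255 → 255
  B: 160 + 76 = 236 → 236
  → #EFFFEC
25% shade:
  R: 175 + 0.25×(0−175) = 175 − 43.75 = 131.25 → 131
  G: 255 + 0.25×(0−255) = 255 − 63.75 = 191.25 → 191
  B: 160 + 0.25×(0−160) = 160 − 40 = 120 → 120
  → #83BF78

#EFFFEC, #83BF78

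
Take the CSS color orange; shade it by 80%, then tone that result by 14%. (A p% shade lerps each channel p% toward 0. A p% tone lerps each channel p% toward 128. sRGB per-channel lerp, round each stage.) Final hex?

#3E2E12

CSS orange is rgb(255, 165, 0).
An 80% shade moves each channel 80% toward 0:
  R: 255 − 204 = 51 → 51
  G: 165 − 132 = 33 → 33
  B: 0 + 0.8×(0−0) = 0 + 0 = 0 → 0
After the shade: rgb(51, 33, 0) = #332100.
Per channel, c → c + 0.14(128 − c):
  R: 51 + 0.14×(128−51) = 51 + 10.78 = 61.78 → 62
  G: 33 + 13.3 = 46.3 → 46
  B: 0 + 17.92 = 17.92 → 18
rgb(62, 46, 18) = #3E2E12.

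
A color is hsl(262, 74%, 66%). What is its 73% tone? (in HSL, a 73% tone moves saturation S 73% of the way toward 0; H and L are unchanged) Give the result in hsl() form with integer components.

S moves 73% from 74 toward 0: 74 − 54.02 = 19.98 → 20.
H and L are unchanged.

hsl(262, 20%, 66%)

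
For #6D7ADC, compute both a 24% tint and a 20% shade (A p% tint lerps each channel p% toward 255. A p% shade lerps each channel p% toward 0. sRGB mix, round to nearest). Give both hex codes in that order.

#6D7ADC is rgb(109, 122, 220).
24% tint:
  R: 109 + 0.24×(255−109) = 109 + 35.04 = 144.04 → 144
  G: 122 + 0.24×(255−122) = 122 + 31.92 = 153.92 → 154
  B: 220 + 8.4 = 228.4 → 228
  → #909AE4
20% shade:
  R: 109 − 21.8 = 87.2 → 87
  G: 122 − 24.4 = 97.6 → 98
  B: 220 − 44 = 176 → 176
  → #5762B0

#909AE4, #5762B0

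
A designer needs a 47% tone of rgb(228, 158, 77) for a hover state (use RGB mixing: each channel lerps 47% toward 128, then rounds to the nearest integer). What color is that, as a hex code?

A 47% tone moves each channel 47% toward 128:
  R: 228 − 47 = 181 → 181
  G: 158 + 0.47×(128−158) = 158 − 14.1 = 143.9 → 144
  B: 77 + 23.97 = 100.97 → 101
rgb(181, 144, 101) = #B59065.

#B59065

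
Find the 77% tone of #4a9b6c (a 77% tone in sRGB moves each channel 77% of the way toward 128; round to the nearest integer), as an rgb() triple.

rgb(116, 134, 123)

#4a9b6c is rgb(74, 155, 108).
Lerp each channel 77% toward 128:
  R: 74 + 0.77×(128−74) = 74 + 41.58 = 115.58 → 116
  G: 155 + 0.77×(128−155) = 155 − 20.79 = 134.21 → 134
  B: 108 + 15.4 = 123.4 → 123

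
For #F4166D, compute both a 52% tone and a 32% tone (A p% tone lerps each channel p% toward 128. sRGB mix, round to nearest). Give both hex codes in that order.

#B84D77, #CF3873

#F4166D is rgb(244, 22, 109).
52% tone:
  R: 244 + 0.52×(128−244) = 244 − 60.32 = 183.68 → 184
  G: 22 + 0.52×(128−22) = 22 + 55.12 = 77.12 → 77
  B: 109 + 0.52×(128−109) = 109 + 9.88 = 118.88 → 119
  → #B84D77
32% tone:
  R: 244 − 37.12 = 206.88 → 207
  G: 22 + 0.32×(128−22) = 22 + 33.92 = 55.92 → 56
  B: 109 + 6.08 = 115.08 → 115
  → #CF3873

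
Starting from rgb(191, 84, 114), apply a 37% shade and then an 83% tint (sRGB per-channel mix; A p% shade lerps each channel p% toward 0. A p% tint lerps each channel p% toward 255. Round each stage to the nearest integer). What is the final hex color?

#e8dde0

Per channel, c → c + 0.37(0 − c):
  R: 191 + 0.37×(0−191) = 191 − 70.67 = 120.33 → 120
  G: 84 − 31.08 = 52.92 → 53
  B: 114 − 42.18 = 71.82 → 72
After the shade: rgb(120, 53, 72) = #783548.
An 83% tint moves each channel 83% toward 255:
  R: 120 + 0.83×(255−120) = 120 + 112.05 = 232.05 → 232
  G: 53 + 0.83×(255−53) = 53 + 167.66 = 220.66 → 221
  B: 72 + 151.89 = 223.89 → 224
rgb(232, 221, 224) = #e8dde0.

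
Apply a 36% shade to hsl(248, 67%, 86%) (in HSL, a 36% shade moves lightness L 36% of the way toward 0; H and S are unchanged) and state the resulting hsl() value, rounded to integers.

L moves 36% from 86 toward 0: 86 − 30.96 = 55.04 → 55.
H and S are unchanged.

hsl(248, 67%, 55%)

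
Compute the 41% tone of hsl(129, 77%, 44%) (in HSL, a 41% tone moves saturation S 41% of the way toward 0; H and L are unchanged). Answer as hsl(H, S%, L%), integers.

hsl(129, 45%, 44%)

S moves 41% from 77 toward 0: 77 − 31.57 = 45.43 → 45.
H and L are unchanged.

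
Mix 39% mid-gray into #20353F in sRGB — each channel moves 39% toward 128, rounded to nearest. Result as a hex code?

#20353F is rgb(32, 53, 63).
A 39% tone moves each channel 39% toward 128:
  R: 32 + 0.39×(128−32) = 32 + 37.44 = 69.44 → 69
  G: 53 + 29.25 = 82.25 → 82
  B: 63 + 0.39×(128−63) = 63 + 25.35 = 88.35 → 88
rgb(69, 82, 88) = #455258.

#455258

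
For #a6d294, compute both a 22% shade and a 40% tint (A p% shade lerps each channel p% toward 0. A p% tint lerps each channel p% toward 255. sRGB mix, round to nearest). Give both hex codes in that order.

#a6d294 is rgb(166, 210, 148).
22% shade:
  R: 166 − 36.52 = 129.48 → 129
  G: 210 + 0.22×(0−210) = 210 − 46.2 = 163.8 → 164
  B: 148 + 0.22×(0−148) = 148 − 32.56 = 115.44 → 115
  → #81a473
40% tint:
  R: 166 + 0.4×(255−166) = 166 + 35.6 = 201.6 → 202
  G: 210 + 0.4×(255−210) = 210 + 18 = 228 → 228
  B: 148 + 42.8 = 190.8 → 191
  → #cae4bf

#81a473, #cae4bf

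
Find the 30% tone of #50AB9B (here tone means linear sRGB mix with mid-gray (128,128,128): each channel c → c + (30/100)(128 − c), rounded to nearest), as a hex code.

#5E9E93

#50AB9B is rgb(80, 171, 155).
Per channel, c → c + 0.3(128 − c):
  R: 80 + 14.4 = 94.4 → 94
  G: 171 − 12.9 = 158.1 → 158
  B: 155 + 0.3×(128−155) = 155 − 8.1 = 146.9 → 147
rgb(94, 158, 147) = #5E9E93.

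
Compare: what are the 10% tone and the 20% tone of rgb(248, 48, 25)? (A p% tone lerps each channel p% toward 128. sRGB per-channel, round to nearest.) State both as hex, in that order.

10% tone:
  R: 248 + 0.1×(128−248) = 248 − 12 = 236 → 236
  G: 48 + 0.1×(128−48) = 48 + 8 = 56 → 56
  B: 25 + 0.1×(128−25) = 25 + 10.3 = 35.3 → 35
  → #EC3823
20% tone:
  R: 248 + 0.2×(128−248) = 248 − 24 = 224 → 224
  G: 48 + 0.2×(128−48) = 48 + 16 = 64 → 64
  B: 25 + 20.6 = 45.6 → 46
  → #E0402E

#EC3823, #E0402E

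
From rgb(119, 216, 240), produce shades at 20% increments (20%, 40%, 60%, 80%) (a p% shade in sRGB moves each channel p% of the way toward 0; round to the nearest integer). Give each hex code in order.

20%: (119 − 23.8 = 95.2→95, 216 − 43.2 = 172.8→173, 240 − 48 = 192→192) → #5FADC0
40%: (119 − 47.6 = 71.4→71, 216 − 86.4 = 129.6→130, 240 − 96 = 144→144) → #478290
60%: (119 − 71.4 = 47.6→48, 216 − 129.6 = 86.4→86, 240 − 144 = 96→96) → #305660
80%: (119 − 95.2 = 23.8→24, 216 − 172.8 = 43.2→43, 240 − 192 = 48→48) → #182B30

#5FADC0, #478290, #305660, #182B30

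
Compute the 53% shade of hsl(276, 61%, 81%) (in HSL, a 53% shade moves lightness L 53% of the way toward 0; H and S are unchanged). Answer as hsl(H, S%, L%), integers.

L moves 53% from 81 toward 0: 81 − 42.93 = 38.07 → 38.
H and S are unchanged.

hsl(276, 61%, 38%)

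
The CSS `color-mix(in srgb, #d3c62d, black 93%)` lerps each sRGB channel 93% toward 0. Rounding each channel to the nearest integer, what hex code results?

#d3c62d is rgb(211, 198, 45).
A 93% shade moves each channel 93% toward 0:
  R: 211 + 0.93×(0−211) = 211 − 196.23 = 14.77 → 15
  G: 198 − 184.14 = 13.86 → 14
  B: 45 + 0.93×(0−45) = 45 − 41.85 = 3.15 → 3
rgb(15, 14, 3) = #0f0e03.

#0f0e03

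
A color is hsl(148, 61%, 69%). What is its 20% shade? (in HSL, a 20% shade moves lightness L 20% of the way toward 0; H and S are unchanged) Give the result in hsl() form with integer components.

hsl(148, 61%, 55%)

L moves 20% from 69 toward 0: 69 − 13.8 = 55.2 → 55.
H and S are unchanged.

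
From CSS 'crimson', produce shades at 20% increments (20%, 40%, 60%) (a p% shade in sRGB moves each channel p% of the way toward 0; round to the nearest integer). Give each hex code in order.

CSS crimson is rgb(220, 20, 60).
20%: (220 − 44 = 176→176, 20 − 4 = 16→16, 60 − 12 = 48→48) → #b01030
40%: (220 − 88 = 132→132, 20 − 8 = 12→12, 60 − 24 = 36→36) → #840c24
60%: (220 − 132 = 88→88, 20 − 12 = 8→8, 60 − 36 = 24→24) → #580818

#b01030, #840c24, #580818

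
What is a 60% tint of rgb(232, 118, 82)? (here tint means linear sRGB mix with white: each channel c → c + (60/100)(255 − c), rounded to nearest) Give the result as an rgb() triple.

Lerp each channel 60% toward 255:
  R: 232 + 0.6×(255−232) = 232 + 13.8 = 245.8 → 246
  G: 118 + 0.6×(255−118) = 118 + 82.2 = 200.2 → 200
  B: 82 + 103.8 = 185.8 → 186

rgb(246, 200, 186)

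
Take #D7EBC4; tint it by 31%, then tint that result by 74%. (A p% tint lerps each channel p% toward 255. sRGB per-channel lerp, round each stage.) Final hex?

#F8FBF4

#D7EBC4 is rgb(215, 235, 196).
A 31% tint moves each channel 31% toward 255:
  R: 215 + 12.4 = 227.4 → 227
  G: 235 + 0.31×(255−235) = 235 + 6.2 = 241.2 → 241
  B: 196 + 0.31×(255−196) = 196 + 18.29 = 214.29 → 214
After the tint: rgb(227, 241, 214) = #E3F1D6.
A 74% tint moves each channel 74% toward 255:
  R: 227 + 0.74×(255−227) = 227 + 20.72 = 247.72 → 248
  G: 241 + 0.74×(255−241) = 241 + 10.36 = 251.36 → 251
  B: 214 + 0.74×(255−214) = 214 + 30.34 = 244.34 → 244
rgb(248, 251, 244) = #F8FBF4.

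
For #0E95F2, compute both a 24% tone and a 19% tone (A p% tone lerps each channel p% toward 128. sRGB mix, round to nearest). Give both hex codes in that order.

#2990D7, #2491DC

#0E95F2 is rgb(14, 149, 242).
24% tone:
  R: 14 + 27.36 = 41.36 → 41
  G: 149 − 5.04 = 143.96 → 144
  B: 242 + 0.24×(128−242) = 242 − 27.36 = 214.64 → 215
  → #2990D7
19% tone:
  R: 14 + 0.19×(128−14) = 14 + 21.66 = 35.66 → 36
  G: 149 + 0.19×(128−149) = 149 − 3.99 = 145.01 → 145
  B: 242 + 0.19×(128−242) = 242 − 21.66 = 220.34 → 220
  → #2491DC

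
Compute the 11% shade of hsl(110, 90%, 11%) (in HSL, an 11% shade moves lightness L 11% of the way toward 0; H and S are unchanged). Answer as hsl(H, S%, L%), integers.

hsl(110, 90%, 10%)

L moves 11% from 11 toward 0: 11 − 1.21 = 9.79 → 10.
H and S are unchanged.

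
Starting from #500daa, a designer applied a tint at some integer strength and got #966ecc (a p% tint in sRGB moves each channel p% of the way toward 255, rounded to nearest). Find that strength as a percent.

#500daa is rgb(80, 13, 170); #966ecc is rgb(150, 110, 204).
On the G channel (widest range): 110 ≈ 13 + (p/100)(255 − 13), so p ≈ 100×(110 − 13)/(255 − 13) = 9700/242 = 40.08.
p = 40 reproduces all three channels after rounding.

40%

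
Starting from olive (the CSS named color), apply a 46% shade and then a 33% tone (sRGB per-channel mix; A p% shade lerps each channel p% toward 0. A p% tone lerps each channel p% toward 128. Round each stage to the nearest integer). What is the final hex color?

CSS olive is rgb(128, 128, 0).
A 46% shade moves each channel 46% toward 0:
  R: 128 + 0.46×(0−128) = 128 − 58.88 = 69.12 → 69
  G: 128 − 58.88 = 69.12 → 69
  B: 0 + 0.46×(0−0) = 0 + 0 = 0 → 0
After the shade: rgb(69, 69, 0) = #454500.
A 33% tone moves each channel 33% toward 128:
  R: 69 + 0.33×(128−69) = 69 + 19.47 = 88.47 → 88
  G: 69 + 19.47 = 88.47 → 88
  B: 0 + 42.24 = 42.24 → 42
rgb(88, 88, 42) = #58582A.

#58582A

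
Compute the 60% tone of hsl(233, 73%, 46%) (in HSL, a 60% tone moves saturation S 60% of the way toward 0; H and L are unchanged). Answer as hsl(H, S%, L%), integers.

hsl(233, 29%, 46%)

S moves 60% from 73 toward 0: 73 − 43.8 = 29.2 → 29.
H and L are unchanged.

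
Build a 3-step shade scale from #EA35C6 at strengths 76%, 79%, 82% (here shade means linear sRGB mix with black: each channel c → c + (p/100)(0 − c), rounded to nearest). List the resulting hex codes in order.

#380D30, #310B2A, #2A0A24

#EA35C6 is rgb(234, 53, 198).
76%: (234 − 177.84 = 56.16→56, 53 − 40.28 = 12.72→13, 198 − 150.48 = 47.52→48) → #380D30
79%: (234 − 184.86 = 49.14→49, 53 − 41.87 = 11.13→11, 198 − 156.42 = 41.58→42) → #310B2A
82%: (234 − 191.88 = 42.12→42, 53 − 43.46 = 9.54→10, 198 − 162.36 = 35.64→36) → #2A0A24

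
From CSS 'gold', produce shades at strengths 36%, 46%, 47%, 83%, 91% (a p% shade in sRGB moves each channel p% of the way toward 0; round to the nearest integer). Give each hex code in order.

#a38a00, #8a7400, #877200, #2b2500, #171300

CSS gold is rgb(255, 215, 0).
36%: (255 − 91.8 = 163.2→163, 215 − 77.4 = 137.6→138, 0→0) → #a38a00
46%: (255 − 117.3 = 137.7→138, 215 − 98.9 = 116.1→116, 0→0) → #8a7400
47%: (255 − 119.85 = 135.15→135, 215 − 101.05 = 113.95→114, 0→0) → #877200
83%: (255 − 211.65 = 43.35→43, 215 − 178.45 = 36.55→37, 0→0) → #2b2500
91%: (255 − 232.05 = 22.95→23, 215 − 195.65 = 19.35→19, 0→0) → #171300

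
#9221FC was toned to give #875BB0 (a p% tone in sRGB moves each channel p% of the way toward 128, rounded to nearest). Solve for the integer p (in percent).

#9221FC is rgb(146, 33, 252); #875BB0 is rgb(135, 91, 176).
On the B channel (widest range): 176 ≈ 252 + (p/100)(128 − 252), so p ≈ 100×(176 − 252)/(128 − 252) = -7600/-124 = 61.29.
p = 61 reproduces all three channels after rounding.

61%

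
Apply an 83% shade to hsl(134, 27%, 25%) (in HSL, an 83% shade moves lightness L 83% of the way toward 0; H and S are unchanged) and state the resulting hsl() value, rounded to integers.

hsl(134, 27%, 4%)

L moves 83% from 25 toward 0: 25 − 20.75 = 4.25 → 4.
H and S are unchanged.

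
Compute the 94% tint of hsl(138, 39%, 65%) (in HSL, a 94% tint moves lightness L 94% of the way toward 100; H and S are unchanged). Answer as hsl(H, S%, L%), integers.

hsl(138, 39%, 98%)

L moves 94% from 65 toward 100: 65 + 32.9 = 97.9 → 98.
H and S are unchanged.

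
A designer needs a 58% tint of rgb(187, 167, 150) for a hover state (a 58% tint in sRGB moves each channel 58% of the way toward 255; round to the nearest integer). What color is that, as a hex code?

#e2dad3

Lerp each channel 58% toward 255:
  R: 187 + 0.58×(255−187) = 187 + 39.44 = 226.44 → 226
  G: 167 + 0.58×(255−167) = 167 + 51.04 = 218.04 → 218
  B: 150 + 60.9 = 210.9 → 211
rgb(226, 218, 211) = #e2dad3.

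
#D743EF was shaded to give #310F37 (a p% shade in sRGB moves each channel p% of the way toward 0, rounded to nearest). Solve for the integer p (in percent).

#D743EF is rgb(215, 67, 239); #310F37 is rgb(49, 15, 55).
On the B channel (widest range): 55 ≈ 239 + (p/100)(0 − 239), so p ≈ 100×(55 − 239)/(0 − 239) = -18400/-239 = 76.99.
p = 77 reproduces all three channels after rounding.

77%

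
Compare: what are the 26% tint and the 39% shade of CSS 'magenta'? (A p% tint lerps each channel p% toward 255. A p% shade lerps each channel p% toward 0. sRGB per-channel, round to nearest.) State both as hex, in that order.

#FF42FF, #9C009C

CSS magenta is rgb(255, 0, 255).
26% tint:
  R: 255 + 0 = 255 → 255
  G: 0 + 66.3 = 66.3 → 66
  B: 255 + 0.26×(255−255) = 255 + 0 = 255 → 255
  → #FF42FF
39% shade:
  R: 255 + 0.39×(0−255) = 255 − 99.45 = 155.55 → 156
  G: 0 + 0.39×(0−0) = 0 + 0 = 0 → 0
  B: 255 + 0.39×(0−255) = 255 − 99.45 = 155.55 → 156
  → #9C009C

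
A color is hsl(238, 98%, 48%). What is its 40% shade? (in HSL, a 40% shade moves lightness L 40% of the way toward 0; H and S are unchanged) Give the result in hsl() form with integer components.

hsl(238, 98%, 29%)

L moves 40% from 48 toward 0: 48 − 19.2 = 28.8 → 29.
H and S are unchanged.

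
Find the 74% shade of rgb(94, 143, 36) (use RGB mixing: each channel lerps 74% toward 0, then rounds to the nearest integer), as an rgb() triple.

rgb(24, 37, 9)

Lerp each channel 74% toward 0:
  R: 94 − 69.56 = 24.44 → 24
  G: 143 − 105.82 = 37.18 → 37
  B: 36 + 0.74×(0−36) = 36 − 26.64 = 9.36 → 9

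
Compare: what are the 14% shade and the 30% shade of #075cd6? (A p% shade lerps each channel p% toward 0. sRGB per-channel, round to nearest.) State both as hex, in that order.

#075cd6 is rgb(7, 92, 214).
14% shade:
  R: 7 − 0.98 = 6.02 → 6
  G: 92 − 12.88 = 79.12 → 79
  B: 214 − 29.96 = 184.04 → 184
  → #064fb8
30% shade:
  R: 7 + 0.3×(0−7) = 7 − 2.1 = 4.9 → 5
  G: 92 − 27.6 = 64.4 → 64
  B: 214 + 0.3×(0−214) = 214 − 64.2 = 149.8 → 150
  → #054096

#064fb8, #054096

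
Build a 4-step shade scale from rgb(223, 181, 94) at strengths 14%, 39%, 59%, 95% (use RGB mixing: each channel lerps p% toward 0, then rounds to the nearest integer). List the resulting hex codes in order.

#c09c51, #886e39, #5b4a27, #0b0905

14%: (223 − 31.22 = 191.78→192, 181 − 25.34 = 155.66→156, 94 − 13.16 = 80.84→81) → #c09c51
39%: (223 − 86.97 = 136.03→136, 181 − 70.59 = 110.41→110, 94 − 36.66 = 57.34→57) → #886e39
59%: (223 − 131.57 = 91.43→91, 181 − 106.79 = 74.21→74, 94 − 55.46 = 38.54→39) → #5b4a27
95%: (223 − 211.85 = 11.15→11, 181 − 171.95 = 9.05→9, 94 − 89.3 = 4.7→5) → #0b0905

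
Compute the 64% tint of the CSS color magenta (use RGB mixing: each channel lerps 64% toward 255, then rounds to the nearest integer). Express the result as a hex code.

CSS magenta is rgb(255, 0, 255).
Per channel, c → c + 0.64(255 − c):
  R: 255 + 0 = 255 → 255
  G: 0 + 0.64×(255−0) = 0 + 163.2 = 163.2 → 163
  B: 255 + 0.64×(255−255) = 255 + 0 = 255 → 255
rgb(255, 163, 255) = #FFA3FF.

#FFA3FF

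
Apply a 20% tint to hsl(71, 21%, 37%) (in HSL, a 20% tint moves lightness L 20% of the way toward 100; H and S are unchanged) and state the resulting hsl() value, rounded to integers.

hsl(71, 21%, 50%)

L moves 20% from 37 toward 100: 37 + 12.6 = 49.6 → 50.
H and S are unchanged.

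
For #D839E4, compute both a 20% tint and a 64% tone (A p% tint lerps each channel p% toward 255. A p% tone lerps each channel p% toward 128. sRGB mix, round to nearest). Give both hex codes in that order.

#D839E4 is rgb(216, 57, 228).
20% tint:
  R: 216 + 7.8 = 223.8 → 224
  G: 57 + 0.2×(255−57) = 57 + 39.6 = 96.6 → 97
  B: 228 + 0.2×(255−228) = 228 + 5.4 = 233.4 → 233
  → #E061E9
64% tone:
  R: 216 − 56.32 = 159.68 → 160
  G: 57 + 0.64×(128−57) = 57 + 45.44 = 102.44 → 102
  B: 228 + 0.64×(128−228) = 228 − 64 = 164 → 164
  → #A066A4

#E061E9, #A066A4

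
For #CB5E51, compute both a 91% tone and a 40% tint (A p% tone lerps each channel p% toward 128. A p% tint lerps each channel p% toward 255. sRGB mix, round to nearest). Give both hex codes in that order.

#877D7C, #E09E97

#CB5E51 is rgb(203, 94, 81).
91% tone:
  R: 203 − 68.25 = 134.75 → 135
  G: 94 + 0.91×(128−94) = 94 + 30.94 = 124.94 → 125
  B: 81 + 0.91×(128−81) = 81 + 42.77 = 123.77 → 124
  → #877D7C
40% tint:
  R: 203 + 0.4×(255−203) = 203 + 20.8 = 223.8 → 224
  G: 94 + 64.4 = 158.4 → 158
  B: 81 + 0.4×(255−81) = 81 + 69.6 = 150.6 → 151
  → #E09E97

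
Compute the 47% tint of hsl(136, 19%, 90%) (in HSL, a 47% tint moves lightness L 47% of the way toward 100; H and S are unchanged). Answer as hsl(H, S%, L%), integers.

hsl(136, 19%, 95%)

L moves 47% from 90 toward 100: 90 + 4.7 = 94.7 → 95.
H and S are unchanged.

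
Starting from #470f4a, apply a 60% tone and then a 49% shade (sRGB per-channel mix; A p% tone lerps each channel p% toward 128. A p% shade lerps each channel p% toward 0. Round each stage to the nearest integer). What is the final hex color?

#470f4a is rgb(71, 15, 74).
Lerp each channel 60% toward 128:
  R: 71 + 34.2 = 105.2 → 105
  G: 15 + 67.8 = 82.8 → 83
  B: 74 + 0.6×(128−74) = 74 + 32.4 = 106.4 → 106
After the tone: rgb(105, 83, 106) = #69536a.
Per channel, c → c + 0.49(0 − c):
  R: 105 − 51.45 = 53.55 → 54
  G: 83 − 40.67 = 42.33 → 42
  B: 106 + 0.49×(0−106) = 106 − 51.94 = 54.06 → 54
rgb(54, 42, 54) = #362a36.

#362a36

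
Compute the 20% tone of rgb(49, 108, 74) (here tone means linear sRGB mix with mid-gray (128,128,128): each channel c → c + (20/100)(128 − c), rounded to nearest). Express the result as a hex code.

A 20% tone moves each channel 20% toward 128:
  R: 49 + 0.2×(128−49) = 49 + 15.8 = 64.8 → 65
  G: 108 + 4 = 112 → 112
  B: 74 + 0.2×(128−74) = 74 + 10.8 = 84.8 → 85
rgb(65, 112, 85) = #417055.

#417055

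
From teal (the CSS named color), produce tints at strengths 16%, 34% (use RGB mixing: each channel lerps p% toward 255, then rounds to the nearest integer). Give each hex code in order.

CSS teal is rgb(0, 128, 128).
16%: (0 + 40.8 = 40.8→41, 128 + 20.32 = 148.32→148, 128 + 20.32 = 148.32→148) → #299494
34%: (0 + 86.7 = 86.7→87, 128 + 43.18 = 171.18→171, 128 + 43.18 = 171.18→171) → #57abab

#299494, #57abab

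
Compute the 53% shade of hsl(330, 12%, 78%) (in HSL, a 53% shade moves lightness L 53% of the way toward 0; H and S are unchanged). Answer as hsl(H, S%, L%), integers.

L moves 53% from 78 toward 0: 78 − 41.34 = 36.66 → 37.
H and S are unchanged.

hsl(330, 12%, 37%)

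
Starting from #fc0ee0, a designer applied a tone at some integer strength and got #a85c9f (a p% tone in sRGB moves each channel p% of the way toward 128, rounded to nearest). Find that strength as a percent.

#fc0ee0 is rgb(252, 14, 224); #a85c9f is rgb(168, 92, 159).
On the R channel (widest range): 168 ≈ 252 + (p/100)(128 − 252), so p ≈ 100×(168 − 252)/(128 − 252) = -8400/-124 = 67.74.
p = 68 reproduces all three channels after rounding.

68%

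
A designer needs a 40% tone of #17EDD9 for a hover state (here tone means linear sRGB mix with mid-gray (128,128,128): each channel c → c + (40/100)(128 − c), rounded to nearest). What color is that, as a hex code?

#17EDD9 is rgb(23, 237, 217).
Lerp each channel 40% toward 128:
  R: 23 + 0.4×(128−23) = 23 + 42 = 65 → 65
  G: 237 + 0.4×(128−237) = 237 − 43.6 = 193.4 → 193
  B: 217 − 35.6 = 181.4 → 181
rgb(65, 193, 181) = #41C1B5.

#41C1B5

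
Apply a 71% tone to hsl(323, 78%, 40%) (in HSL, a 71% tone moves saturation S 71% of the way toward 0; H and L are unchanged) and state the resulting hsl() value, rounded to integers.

S moves 71% from 78 toward 0: 78 − 55.38 = 22.62 → 23.
H and L are unchanged.

hsl(323, 23%, 40%)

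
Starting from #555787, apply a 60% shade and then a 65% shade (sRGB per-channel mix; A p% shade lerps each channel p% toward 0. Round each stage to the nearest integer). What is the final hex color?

#555787 is rgb(85, 87, 135).
Lerp each channel 60% toward 0:
  R: 85 + 0.6×(0−85) = 85 − 51 = 34 → 34
  G: 87 − 52.2 = 34.8 → 35
  B: 135 − 81 = 54 → 54
After the shade: rgb(34, 35, 54) = #222336.
Per channel, c → c + 0.65(0 − c):
  R: 34 + 0.65×(0−34) = 34 − 22.1 = 11.9 → 12
  G: 35 + 0.65×(0−35) = 35 − 22.75 = 12.25 → 12
  B: 54 + 0.65×(0−54) = 54 − 35.1 = 18.9 → 19
rgb(12, 12, 19) = #0C0C13.

#0C0C13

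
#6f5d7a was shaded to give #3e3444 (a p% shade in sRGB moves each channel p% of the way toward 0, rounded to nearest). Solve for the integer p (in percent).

44%

#6f5d7a is rgb(111, 93, 122); #3e3444 is rgb(62, 52, 68).
On the B channel (widest range): 68 ≈ 122 + (p/100)(0 − 122), so p ≈ 100×(68 − 122)/(0 − 122) = -5400/-122 = 44.26.
p = 44 reproduces all three channels after rounding.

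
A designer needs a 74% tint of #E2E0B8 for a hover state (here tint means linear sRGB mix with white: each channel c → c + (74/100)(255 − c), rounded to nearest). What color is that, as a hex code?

#E2E0B8 is rgb(226, 224, 184).
A 74% tint moves each channel 74% toward 255:
  R: 226 + 21.46 = 247.46 → 247
  G: 224 + 0.74×(255−224) = 224 + 22.94 = 246.94 → 247
  B: 184 + 52.54 = 236.54 → 237
rgb(247, 247, 237) = #F7F7ED.

#F7F7ED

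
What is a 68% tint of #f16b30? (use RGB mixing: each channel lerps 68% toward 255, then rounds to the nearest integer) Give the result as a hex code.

#fbd0bd

#f16b30 is rgb(241, 107, 48).
A 68% tint moves each channel 68% toward 255:
  R: 241 + 9.52 = 250.52 → 251
  G: 107 + 0.68×(255−107) = 107 + 100.64 = 207.64 → 208
  B: 48 + 0.68×(255−48) = 48 + 140.76 = 188.76 → 189
rgb(251, 208, 189) = #fbd0bd.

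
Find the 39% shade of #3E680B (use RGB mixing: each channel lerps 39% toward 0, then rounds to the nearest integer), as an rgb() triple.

rgb(38, 63, 7)

#3E680B is rgb(62, 104, 11).
A 39% shade moves each channel 39% toward 0:
  R: 62 + 0.39×(0−62) = 62 − 24.18 = 37.82 → 38
  G: 104 − 40.56 = 63.44 → 63
  B: 11 + 0.39×(0−11) = 11 − 4.29 = 6.71 → 7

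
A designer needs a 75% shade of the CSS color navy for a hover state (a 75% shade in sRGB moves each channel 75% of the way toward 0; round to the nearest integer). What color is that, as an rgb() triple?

CSS navy is rgb(0, 0, 128).
Per channel, c → c + 0.75(0 − c):
  R: 0 + 0.75×(0−0) = 0 + 0 = 0 → 0
  G: 0 + 0.75×(0−0) = 0 + 0 = 0 → 0
  B: 128 + 0.75×(0−128) = 128 − 96 = 32 → 32

rgb(0, 0, 32)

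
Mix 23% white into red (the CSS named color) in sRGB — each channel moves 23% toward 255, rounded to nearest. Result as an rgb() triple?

CSS red is rgb(255, 0, 0).
Per channel, c → c + 0.23(255 − c):
  R: 255 + 0 = 255 → 255
  G: 0 + 0.23×(255−0) = 0 + 58.65 = 58.65 → 59
  B: 0 + 58.65 = 58.65 → 59

rgb(255, 59, 59)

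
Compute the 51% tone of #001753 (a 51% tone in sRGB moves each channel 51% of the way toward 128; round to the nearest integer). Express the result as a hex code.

#001753 is rgb(0, 23, 83).
Lerp each channel 51% toward 128:
  R: 0 + 0.51×(128−0) = 0 + 65.28 = 65.28 → 65
  G: 23 + 53.55 = 76.55 → 77
  B: 83 + 0.51×(128−83) = 83 + 22.95 = 105.95 → 106
rgb(65, 77, 106) = #414D6A.

#414D6A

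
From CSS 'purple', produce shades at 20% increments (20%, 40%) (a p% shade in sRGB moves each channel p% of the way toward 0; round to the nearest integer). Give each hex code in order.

CSS purple is rgb(128, 0, 128).
20%: (128 − 25.6 = 102.4→102, 0→0, 128 − 25.6 = 102.4→102) → #660066
40%: (128 − 51.2 = 76.8→77, 0→0, 128 − 51.2 = 76.8→77) → #4D004D

#660066, #4D004D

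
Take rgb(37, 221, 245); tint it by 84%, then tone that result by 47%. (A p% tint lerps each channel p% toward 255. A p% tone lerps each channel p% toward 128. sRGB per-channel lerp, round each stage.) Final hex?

#B1C1C2

An 84% tint moves each channel 84% toward 255:
  R: 37 + 183.12 = 220.12 → 220
  G: 221 + 0.84×(255−221) = 221 + 28.56 = 249.56 → 250
  B: 245 + 8.4 = 253.4 → 253
After the tint: rgb(220, 250, 253) = #DCFAFD.
A 47% tone moves each channel 47% toward 128:
  R: 220 − 43.24 = 176.76 → 177
  G: 250 − 57.34 = 192.66 → 193
  B: 253 − 58.75 = 194.25 → 194
rgb(177, 193, 194) = #B1C1C2.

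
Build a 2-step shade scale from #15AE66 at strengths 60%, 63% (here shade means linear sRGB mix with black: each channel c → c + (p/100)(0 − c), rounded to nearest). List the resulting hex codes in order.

#084629, #084026

#15AE66 is rgb(21, 174, 102).
60%: (21 − 12.6 = 8.4→8, 174 − 104.4 = 69.6→70, 102 − 61.2 = 40.8→41) → #084629
63%: (21 − 13.23 = 7.77→8, 174 − 109.62 = 64.38→64, 102 − 64.26 = 37.74→38) → #084026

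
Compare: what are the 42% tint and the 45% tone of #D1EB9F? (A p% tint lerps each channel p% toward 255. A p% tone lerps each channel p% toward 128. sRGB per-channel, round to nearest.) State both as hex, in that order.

#D1EB9F is rgb(209, 235, 159).
42% tint:
  R: 209 + 19.32 = 228.32 → 228
  G: 235 + 0.42×(255−235) = 235 + 8.4 = 243.4 → 243
  B: 159 + 0.42×(255−159) = 159 + 40.32 = 199.32 → 199
  → #E4F3C7
45% tone:
  R: 209 + 0.45×(128−209) = 209 − 36.45 = 172.55 → 173
  G: 235 − 48.15 = 186.85 → 187
  B: 159 − 13.95 = 145.05 → 145
  → #ADBB91

#E4F3C7, #ADBB91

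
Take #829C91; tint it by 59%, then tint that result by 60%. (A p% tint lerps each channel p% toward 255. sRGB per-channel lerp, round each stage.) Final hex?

#829C91 is rgb(130, 156, 145).
A 59% tint moves each channel 59% toward 255:
  R: 130 + 0.59×(255−130) = 130 + 73.75 = 203.75 → 204
  G: 156 + 0.59×(255−156) = 156 + 58.41 = 214.41 → 214
  B: 145 + 0.59×(255−145) = 145 + 64.9 = 209.9 → 210
After the tint: rgb(204, 214, 210) = #CCD6D2.
Lerp each channel 60% toward 255:
  R: 204 + 0.6×(255−204) = 204 + 30.6 = 234.6 → 235
  G: 214 + 24.6 = 238.6 → 239
  B: 210 + 0.6×(255−210) = 210 + 27 = 237 → 237
rgb(235, 239, 237) = #EBEFED.

#EBEFED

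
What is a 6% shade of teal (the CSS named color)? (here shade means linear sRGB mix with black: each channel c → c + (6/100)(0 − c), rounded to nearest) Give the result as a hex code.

#007878

CSS teal is rgb(0, 128, 128).
Per channel, c → c + 0.06(0 − c):
  R: 0 + 0 = 0 → 0
  G: 128 − 7.68 = 120.32 → 120
  B: 128 + 0.06×(0−128) = 128 − 7.68 = 120.32 → 120
rgb(0, 120, 120) = #007878.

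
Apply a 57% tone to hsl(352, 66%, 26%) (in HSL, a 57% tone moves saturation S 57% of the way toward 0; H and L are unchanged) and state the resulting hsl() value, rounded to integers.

hsl(352, 28%, 26%)

S moves 57% from 66 toward 0: 66 − 37.62 = 28.38 → 28.
H and L are unchanged.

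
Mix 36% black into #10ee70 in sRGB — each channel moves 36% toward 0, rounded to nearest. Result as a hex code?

#10ee70 is rgb(16, 238, 112).
Lerp each channel 36% toward 0:
  R: 16 + 0.36×(0−16) = 16 − 5.76 = 10.24 → 10
  G: 238 − 85.68 = 152.32 → 152
  B: 112 − 40.32 = 71.68 → 72
rgb(10, 152, 72) = #0a9848.

#0a9848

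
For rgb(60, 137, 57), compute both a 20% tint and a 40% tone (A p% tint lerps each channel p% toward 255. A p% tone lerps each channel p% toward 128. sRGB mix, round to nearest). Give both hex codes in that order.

#63A161, #578555

20% tint:
  R: 60 + 39 = 99 → 99
  G: 137 + 23.6 = 160.6 → 161
  B: 57 + 0.2×(255−57) = 57 + 39.6 = 96.6 → 97
  → #63A161
40% tone:
  R: 60 + 27.2 = 87.2 → 87
  G: 137 − 3.6 = 133.4 → 133
  B: 57 + 28.4 = 85.4 → 85
  → #578555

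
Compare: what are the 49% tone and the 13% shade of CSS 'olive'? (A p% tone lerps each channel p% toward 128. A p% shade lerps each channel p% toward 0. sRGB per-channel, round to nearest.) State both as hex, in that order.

#80803f, #6f6f00

CSS olive is rgb(128, 128, 0).
49% tone:
  R: 128 + 0 = 128 → 128
  G: 128 + 0.49×(128−128) = 128 + 0 = 128 → 128
  B: 0 + 62.72 = 62.72 → 63
  → #80803f
13% shade:
  R: 128 + 0.13×(0−128) = 128 − 16.64 = 111.36 → 111
  G: 128 − 16.64 = 111.36 → 111
  B: 0 + 0.13×(0−0) = 0 + 0 = 0 → 0
  → #6f6f00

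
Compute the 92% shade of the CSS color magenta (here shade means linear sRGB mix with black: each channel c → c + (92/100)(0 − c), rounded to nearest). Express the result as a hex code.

#140014

CSS magenta is rgb(255, 0, 255).
Lerp each channel 92% toward 0:
  R: 255 + 0.92×(0−255) = 255 − 234.6 = 20.4 → 20
  G: 0 + 0 = 0 → 0
  B: 255 + 0.92×(0−255) = 255 − 234.6 = 20.4 → 20
rgb(20, 0, 20) = #140014.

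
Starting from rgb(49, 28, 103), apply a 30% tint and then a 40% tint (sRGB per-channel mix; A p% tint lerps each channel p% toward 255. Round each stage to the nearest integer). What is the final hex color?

#A9A0BF

A 30% tint moves each channel 30% toward 255:
  R: 49 + 61.8 = 110.8 → 111
  G: 28 + 0.3×(255−28) = 28 + 68.1 = 96.1 → 96
  B: 103 + 45.6 = 148.6 → 149
After the tint: rgb(111, 96, 149) = #6F6095.
A 40% tint moves each channel 40% toward 255:
  R: 111 + 0.4×(255−111) = 111 + 57.6 = 168.6 → 169
  G: 96 + 63.6 = 159.6 → 160
  B: 149 + 42.4 = 191.4 → 191
rgb(169, 160, 191) = #A9A0BF.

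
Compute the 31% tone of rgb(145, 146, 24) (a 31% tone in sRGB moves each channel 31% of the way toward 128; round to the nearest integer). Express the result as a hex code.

Lerp each channel 31% toward 128:
  R: 145 − 5.27 = 139.73 → 140
  G: 146 + 0.31×(128−146) = 146 − 5.58 = 140.42 → 140
  B: 24 + 32.24 = 56.24 → 56
rgb(140, 140, 56) = #8C8C38.

#8C8C38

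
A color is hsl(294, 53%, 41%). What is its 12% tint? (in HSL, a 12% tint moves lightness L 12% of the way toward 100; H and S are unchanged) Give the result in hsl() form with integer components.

L moves 12% from 41 toward 100: 41 + 7.08 = 48.08 → 48.
H and S are unchanged.

hsl(294, 53%, 48%)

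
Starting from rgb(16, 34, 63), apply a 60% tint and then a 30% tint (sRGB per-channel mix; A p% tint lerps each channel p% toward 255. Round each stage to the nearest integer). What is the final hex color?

A 60% tint moves each channel 60% toward 255:
  R: 16 + 0.6×(255−16) = 16 + 143.4 = 159.4 → 159
  G: 34 + 0.6×(255−34) = 34 + 132.6 = 166.6 → 167
  B: 63 + 0.6×(255−63) = 63 + 115.2 = 178.2 → 178
After the tint: rgb(159, 167, 178) = #9FA7B2.
A 30% tint moves each channel 30% toward 255:
  R: 159 + 0.3×(255−159) = 159 + 28.8 = 187.8 → 188
  G: 167 + 26.4 = 193.4 → 193
  B: 178 + 23.1 = 201.1 → 201
rgb(188, 193, 201) = #BCC1C9.

#BCC1C9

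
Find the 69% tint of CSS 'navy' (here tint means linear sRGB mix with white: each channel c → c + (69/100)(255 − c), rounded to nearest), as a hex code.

#B0B0D8

CSS navy is rgb(0, 0, 128).
A 69% tint moves each channel 69% toward 255:
  R: 0 + 0.69×(255−0) = 0 + 175.95 = 175.95 → 176
  G: 0 + 175.95 = 175.95 → 176
  B: 128 + 0.69×(255−128) = 128 + 87.63 = 215.63 → 216
rgb(176, 176, 216) = #B0B0D8.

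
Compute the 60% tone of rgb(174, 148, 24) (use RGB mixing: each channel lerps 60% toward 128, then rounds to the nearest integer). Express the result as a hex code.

A 60% tone moves each channel 60% toward 128:
  R: 174 + 0.6×(128−174) = 174 − 27.6 = 146.4 → 146
  G: 148 + 0.6×(128−148) = 148 − 12 = 136 → 136
  B: 24 + 62.4 = 86.4 → 86
rgb(146, 136, 86) = #928856.

#928856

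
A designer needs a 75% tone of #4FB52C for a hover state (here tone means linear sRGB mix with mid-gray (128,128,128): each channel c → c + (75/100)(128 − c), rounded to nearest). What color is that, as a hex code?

#4FB52C is rgb(79, 181, 44).
A 75% tone moves each channel 75% toward 128:
  R: 79 + 0.75×(128−79) = 79 + 36.75 = 115.75 → 116
  G: 181 − 39.75 = 141.25 → 141
  B: 44 + 0.75×(128−44) = 44 + 63 = 107 → 107
rgb(116, 141, 107) = #748D6B.

#748D6B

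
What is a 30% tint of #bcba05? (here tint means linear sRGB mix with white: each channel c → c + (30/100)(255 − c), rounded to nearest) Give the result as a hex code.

#d0cf50

#bcba05 is rgb(188, 186, 5).
A 30% tint moves each channel 30% toward 255:
  R: 188 + 20.1 = 208.1 → 208
  G: 186 + 20.7 = 206.7 → 207
  B: 5 + 0.3×(255−5) = 5 + 75 = 80 → 80
rgb(208, 207, 80) = #d0cf50.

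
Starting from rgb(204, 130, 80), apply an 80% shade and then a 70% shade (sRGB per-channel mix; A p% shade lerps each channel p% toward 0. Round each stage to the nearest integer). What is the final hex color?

#0c0805

An 80% shade moves each channel 80% toward 0:
  R: 204 + 0.8×(0−204) = 204 − 163.2 = 40.8 → 41
  G: 130 + 0.8×(0−130) = 130 − 104 = 26 → 26
  B: 80 − 64 = 16 → 16
After the shade: rgb(41, 26, 16) = #291a10.
Per channel, c → c + 0.7(0 − c):
  R: 41 − 28.7 = 12.3 → 12
  G: 26 + 0.7×(0−26) = 26 − 18.2 = 7.8 → 8
  B: 16 + 0.7×(0−16) = 16 − 11.2 = 4.8 → 5
rgb(12, 8, 5) = #0c0805.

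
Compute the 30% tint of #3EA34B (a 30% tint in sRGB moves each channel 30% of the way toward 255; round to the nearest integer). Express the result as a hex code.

#78BF81

#3EA34B is rgb(62, 163, 75).
A 30% tint moves each channel 30% toward 255:
  R: 62 + 57.9 = 119.9 → 120
  G: 163 + 27.6 = 190.6 → 191
  B: 75 + 54 = 129 → 129
rgb(120, 191, 129) = #78BF81.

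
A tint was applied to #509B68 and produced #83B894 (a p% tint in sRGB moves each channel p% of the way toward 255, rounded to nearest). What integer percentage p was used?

29%

#509B68 is rgb(80, 155, 104); #83B894 is rgb(131, 184, 148).
On the R channel (widest range): 131 ≈ 80 + (p/100)(255 − 80), so p ≈ 100×(131 − 80)/(255 − 80) = 5100/175 = 29.14.
p = 29 reproduces all three channels after rounding.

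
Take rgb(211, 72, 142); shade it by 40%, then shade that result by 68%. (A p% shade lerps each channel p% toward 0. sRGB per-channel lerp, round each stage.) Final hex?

Lerp each channel 40% toward 0:
  R: 211 + 0.4×(0−211) = 211 − 84.4 = 126.6 → 127
  G: 72 + 0.4×(0−72) = 72 − 28.8 = 43.2 → 43
  B: 142 − 56.8 = 85.2 → 85
After the shade: rgb(127, 43, 85) = #7f2b55.
Per channel, c → c + 0.68(0 − c):
  R: 127 + 0.68×(0−127) = 127 − 86.36 = 40.64 → 41
  G: 43 + 0.68×(0−43) = 43 − 29.24 = 13.76 → 14
  B: 85 + 0.68×(0−85) = 85 − 57.8 = 27.2 → 27
rgb(41, 14, 27) = #290e1b.

#290e1b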